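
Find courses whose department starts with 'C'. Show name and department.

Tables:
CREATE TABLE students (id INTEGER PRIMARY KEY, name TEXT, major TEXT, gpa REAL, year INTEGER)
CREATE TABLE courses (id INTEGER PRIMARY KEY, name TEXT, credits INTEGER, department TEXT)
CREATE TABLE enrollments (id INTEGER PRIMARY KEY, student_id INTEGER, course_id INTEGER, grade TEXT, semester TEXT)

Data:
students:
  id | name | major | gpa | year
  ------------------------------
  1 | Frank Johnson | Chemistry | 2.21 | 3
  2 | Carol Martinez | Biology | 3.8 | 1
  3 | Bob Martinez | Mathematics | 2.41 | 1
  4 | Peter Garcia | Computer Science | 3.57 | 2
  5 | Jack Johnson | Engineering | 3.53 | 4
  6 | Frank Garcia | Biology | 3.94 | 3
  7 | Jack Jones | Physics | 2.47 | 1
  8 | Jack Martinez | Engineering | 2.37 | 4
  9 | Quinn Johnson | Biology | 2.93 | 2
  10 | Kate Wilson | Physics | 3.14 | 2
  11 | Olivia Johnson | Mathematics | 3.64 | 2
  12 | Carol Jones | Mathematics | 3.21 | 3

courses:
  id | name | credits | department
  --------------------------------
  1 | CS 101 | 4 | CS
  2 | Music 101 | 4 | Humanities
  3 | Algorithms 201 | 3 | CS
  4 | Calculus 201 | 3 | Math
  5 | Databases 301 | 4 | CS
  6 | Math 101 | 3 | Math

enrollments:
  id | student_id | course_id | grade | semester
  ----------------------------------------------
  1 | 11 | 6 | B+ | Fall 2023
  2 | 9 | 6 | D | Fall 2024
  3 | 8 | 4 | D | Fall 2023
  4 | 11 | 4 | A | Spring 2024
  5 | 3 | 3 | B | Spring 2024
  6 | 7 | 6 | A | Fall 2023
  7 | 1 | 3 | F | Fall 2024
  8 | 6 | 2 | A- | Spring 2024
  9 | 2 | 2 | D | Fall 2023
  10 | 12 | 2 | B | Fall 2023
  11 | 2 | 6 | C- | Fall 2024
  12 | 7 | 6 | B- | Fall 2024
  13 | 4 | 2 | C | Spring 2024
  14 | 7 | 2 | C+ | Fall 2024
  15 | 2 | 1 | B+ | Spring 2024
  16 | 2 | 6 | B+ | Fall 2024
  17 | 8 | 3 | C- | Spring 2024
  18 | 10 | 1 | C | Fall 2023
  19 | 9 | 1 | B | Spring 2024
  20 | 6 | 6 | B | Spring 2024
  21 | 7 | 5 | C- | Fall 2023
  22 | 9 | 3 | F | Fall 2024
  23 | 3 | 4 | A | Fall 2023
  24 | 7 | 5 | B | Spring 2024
SELECT name, department FROM courses WHERE department LIKE 'C%'

Execution result:
name | department
CS 101 | CS
Algorithms 201 | CS
Databases 301 | CS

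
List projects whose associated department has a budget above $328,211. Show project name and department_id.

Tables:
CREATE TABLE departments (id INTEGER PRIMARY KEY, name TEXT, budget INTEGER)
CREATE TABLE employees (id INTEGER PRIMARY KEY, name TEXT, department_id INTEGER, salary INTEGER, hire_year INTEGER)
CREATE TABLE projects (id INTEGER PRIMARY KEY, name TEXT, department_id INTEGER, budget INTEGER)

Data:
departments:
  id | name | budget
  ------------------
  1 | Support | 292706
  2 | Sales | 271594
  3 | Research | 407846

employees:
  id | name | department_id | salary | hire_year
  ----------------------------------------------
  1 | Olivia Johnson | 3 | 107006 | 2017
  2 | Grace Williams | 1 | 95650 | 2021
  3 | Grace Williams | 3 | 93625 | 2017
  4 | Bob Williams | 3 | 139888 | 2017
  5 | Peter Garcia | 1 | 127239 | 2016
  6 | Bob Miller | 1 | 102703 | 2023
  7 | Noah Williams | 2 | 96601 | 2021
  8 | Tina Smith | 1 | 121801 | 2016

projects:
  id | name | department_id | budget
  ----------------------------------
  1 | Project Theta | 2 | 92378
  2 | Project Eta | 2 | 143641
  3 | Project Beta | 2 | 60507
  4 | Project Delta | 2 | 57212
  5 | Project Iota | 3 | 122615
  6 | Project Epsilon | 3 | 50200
SELECT name, department_id FROM projects WHERE department_id IN (SELECT id FROM departments WHERE budget > 328211)

Execution result:
name | department_id
Project Iota | 3
Project Epsilon | 3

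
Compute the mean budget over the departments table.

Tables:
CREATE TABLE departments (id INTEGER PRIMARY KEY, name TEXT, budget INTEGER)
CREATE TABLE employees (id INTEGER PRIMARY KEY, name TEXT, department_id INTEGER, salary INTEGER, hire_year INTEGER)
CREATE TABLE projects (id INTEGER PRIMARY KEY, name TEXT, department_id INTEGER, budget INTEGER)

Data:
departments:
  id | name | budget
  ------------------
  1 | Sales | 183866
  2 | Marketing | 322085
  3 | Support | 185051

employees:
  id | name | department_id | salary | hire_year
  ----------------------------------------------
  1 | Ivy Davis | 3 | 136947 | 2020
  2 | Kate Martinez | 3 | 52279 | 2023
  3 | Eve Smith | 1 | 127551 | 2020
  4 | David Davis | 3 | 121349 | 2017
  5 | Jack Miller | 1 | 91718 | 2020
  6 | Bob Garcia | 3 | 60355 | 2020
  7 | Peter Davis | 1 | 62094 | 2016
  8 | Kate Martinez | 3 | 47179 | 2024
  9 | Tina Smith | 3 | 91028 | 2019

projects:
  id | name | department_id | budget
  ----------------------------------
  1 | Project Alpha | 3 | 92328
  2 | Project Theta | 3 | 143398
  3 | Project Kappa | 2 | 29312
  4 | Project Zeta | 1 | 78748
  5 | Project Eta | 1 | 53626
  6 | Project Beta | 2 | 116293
SELECT AVG(budget) FROM departments

Execution result:
230334.00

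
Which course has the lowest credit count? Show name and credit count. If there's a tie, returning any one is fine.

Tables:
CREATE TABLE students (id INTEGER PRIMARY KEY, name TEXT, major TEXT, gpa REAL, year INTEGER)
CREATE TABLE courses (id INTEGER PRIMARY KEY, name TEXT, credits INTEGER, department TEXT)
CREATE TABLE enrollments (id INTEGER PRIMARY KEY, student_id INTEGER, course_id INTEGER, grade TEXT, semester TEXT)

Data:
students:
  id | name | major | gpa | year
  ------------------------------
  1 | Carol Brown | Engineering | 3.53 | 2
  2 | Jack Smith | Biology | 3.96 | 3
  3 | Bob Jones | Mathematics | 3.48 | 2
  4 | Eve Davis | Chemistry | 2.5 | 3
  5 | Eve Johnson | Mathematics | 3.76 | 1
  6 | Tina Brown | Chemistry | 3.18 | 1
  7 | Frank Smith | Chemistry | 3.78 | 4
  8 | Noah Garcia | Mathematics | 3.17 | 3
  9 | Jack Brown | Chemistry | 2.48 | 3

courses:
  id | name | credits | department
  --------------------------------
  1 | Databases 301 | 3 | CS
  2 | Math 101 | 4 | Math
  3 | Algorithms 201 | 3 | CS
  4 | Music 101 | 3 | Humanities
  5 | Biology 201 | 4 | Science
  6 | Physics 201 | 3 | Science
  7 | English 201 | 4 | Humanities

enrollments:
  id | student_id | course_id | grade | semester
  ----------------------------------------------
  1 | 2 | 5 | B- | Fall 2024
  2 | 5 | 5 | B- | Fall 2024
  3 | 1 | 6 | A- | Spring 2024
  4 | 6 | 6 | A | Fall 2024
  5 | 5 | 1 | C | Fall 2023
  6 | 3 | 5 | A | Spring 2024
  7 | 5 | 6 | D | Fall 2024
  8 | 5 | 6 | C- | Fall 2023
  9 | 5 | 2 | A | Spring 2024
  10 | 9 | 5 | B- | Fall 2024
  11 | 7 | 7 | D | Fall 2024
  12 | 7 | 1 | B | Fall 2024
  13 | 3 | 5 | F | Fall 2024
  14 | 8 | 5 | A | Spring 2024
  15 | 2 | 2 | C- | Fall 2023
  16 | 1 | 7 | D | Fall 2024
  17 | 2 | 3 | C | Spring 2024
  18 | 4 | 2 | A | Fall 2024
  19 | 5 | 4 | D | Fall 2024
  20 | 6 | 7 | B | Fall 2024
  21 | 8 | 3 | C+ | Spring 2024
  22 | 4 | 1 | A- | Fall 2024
SELECT name, credits FROM courses ORDER BY credits ASC LIMIT 1

Execution result:
name | credits
Databases 301 | 3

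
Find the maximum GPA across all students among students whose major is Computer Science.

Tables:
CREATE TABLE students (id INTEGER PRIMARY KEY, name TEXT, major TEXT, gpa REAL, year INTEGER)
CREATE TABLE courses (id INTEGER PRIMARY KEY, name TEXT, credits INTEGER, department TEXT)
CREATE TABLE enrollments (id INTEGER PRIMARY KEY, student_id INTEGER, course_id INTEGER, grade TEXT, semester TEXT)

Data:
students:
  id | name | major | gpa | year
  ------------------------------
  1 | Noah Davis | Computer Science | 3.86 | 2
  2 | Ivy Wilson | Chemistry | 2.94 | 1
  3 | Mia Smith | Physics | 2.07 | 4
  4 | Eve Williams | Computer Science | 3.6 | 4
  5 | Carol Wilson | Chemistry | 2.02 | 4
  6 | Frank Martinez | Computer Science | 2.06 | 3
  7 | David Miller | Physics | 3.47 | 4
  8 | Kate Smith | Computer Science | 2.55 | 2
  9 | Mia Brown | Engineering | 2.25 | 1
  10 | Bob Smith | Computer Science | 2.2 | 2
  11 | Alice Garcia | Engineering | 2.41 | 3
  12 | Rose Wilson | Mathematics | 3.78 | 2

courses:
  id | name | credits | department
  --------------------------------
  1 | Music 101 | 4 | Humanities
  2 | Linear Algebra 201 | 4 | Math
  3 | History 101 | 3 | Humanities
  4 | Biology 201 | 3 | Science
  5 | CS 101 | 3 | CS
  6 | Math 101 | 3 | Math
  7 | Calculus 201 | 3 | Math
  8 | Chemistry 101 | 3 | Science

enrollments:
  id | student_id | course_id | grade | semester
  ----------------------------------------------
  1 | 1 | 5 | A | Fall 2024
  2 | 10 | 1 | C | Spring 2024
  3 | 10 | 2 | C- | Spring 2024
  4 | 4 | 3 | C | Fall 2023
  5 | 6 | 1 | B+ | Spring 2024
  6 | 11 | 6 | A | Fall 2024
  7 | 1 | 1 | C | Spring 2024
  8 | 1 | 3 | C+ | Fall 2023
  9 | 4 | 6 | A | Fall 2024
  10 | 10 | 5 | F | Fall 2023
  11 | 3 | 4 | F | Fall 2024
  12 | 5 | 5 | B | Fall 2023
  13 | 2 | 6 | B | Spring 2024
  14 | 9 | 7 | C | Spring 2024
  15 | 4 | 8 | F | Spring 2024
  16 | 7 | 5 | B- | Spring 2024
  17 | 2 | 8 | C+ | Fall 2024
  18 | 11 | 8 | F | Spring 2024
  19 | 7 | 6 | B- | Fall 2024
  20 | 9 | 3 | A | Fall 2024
SELECT MAX(gpa) FROM students WHERE major = 'Computer Science'

Execution result:
3.86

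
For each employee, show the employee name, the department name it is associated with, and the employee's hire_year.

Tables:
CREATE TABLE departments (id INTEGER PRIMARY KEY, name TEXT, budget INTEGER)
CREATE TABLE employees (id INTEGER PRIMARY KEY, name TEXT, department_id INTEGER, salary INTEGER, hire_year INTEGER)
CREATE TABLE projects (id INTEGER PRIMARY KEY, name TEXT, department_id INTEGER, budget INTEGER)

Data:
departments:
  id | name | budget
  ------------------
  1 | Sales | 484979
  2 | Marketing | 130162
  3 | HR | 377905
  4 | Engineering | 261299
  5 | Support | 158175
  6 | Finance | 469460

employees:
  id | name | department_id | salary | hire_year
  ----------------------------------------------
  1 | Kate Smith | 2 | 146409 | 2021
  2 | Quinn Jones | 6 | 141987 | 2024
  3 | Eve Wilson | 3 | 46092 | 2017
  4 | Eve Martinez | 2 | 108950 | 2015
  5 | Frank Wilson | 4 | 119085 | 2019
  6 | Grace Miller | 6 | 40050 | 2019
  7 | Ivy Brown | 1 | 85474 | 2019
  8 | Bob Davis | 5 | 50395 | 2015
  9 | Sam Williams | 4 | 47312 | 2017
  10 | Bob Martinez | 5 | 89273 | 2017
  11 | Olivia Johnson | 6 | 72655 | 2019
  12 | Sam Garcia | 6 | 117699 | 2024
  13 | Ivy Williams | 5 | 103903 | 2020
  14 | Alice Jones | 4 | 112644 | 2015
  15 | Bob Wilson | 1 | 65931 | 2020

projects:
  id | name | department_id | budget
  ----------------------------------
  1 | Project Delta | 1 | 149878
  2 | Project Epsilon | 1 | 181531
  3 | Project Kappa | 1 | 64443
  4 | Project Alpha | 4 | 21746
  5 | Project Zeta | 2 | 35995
SELECT c.name, p.name AS department, c.hire_year FROM employees c JOIN departments p ON c.department_id = p.id

Execution result:
name | department | hire_year
Kate Smith | Marketing | 2021
Quinn Jones | Finance | 2024
Eve Wilson | HR | 2017
Eve Martinez | Marketing | 2015
Frank Wilson | Engineering | 2019
Grace Miller | Finance | 2019
Ivy Brown | Sales | 2019
Bob Davis | Support | 2015
Sam Williams | Engineering | 2017
Bob Martinez | Support | 2017
Olivia Johnson | Finance | 2019
Sam Garcia | Finance | 2024
Ivy Williams | Support | 2020
Alice Jones | Engineering | 2015
Bob Wilson | Sales | 2020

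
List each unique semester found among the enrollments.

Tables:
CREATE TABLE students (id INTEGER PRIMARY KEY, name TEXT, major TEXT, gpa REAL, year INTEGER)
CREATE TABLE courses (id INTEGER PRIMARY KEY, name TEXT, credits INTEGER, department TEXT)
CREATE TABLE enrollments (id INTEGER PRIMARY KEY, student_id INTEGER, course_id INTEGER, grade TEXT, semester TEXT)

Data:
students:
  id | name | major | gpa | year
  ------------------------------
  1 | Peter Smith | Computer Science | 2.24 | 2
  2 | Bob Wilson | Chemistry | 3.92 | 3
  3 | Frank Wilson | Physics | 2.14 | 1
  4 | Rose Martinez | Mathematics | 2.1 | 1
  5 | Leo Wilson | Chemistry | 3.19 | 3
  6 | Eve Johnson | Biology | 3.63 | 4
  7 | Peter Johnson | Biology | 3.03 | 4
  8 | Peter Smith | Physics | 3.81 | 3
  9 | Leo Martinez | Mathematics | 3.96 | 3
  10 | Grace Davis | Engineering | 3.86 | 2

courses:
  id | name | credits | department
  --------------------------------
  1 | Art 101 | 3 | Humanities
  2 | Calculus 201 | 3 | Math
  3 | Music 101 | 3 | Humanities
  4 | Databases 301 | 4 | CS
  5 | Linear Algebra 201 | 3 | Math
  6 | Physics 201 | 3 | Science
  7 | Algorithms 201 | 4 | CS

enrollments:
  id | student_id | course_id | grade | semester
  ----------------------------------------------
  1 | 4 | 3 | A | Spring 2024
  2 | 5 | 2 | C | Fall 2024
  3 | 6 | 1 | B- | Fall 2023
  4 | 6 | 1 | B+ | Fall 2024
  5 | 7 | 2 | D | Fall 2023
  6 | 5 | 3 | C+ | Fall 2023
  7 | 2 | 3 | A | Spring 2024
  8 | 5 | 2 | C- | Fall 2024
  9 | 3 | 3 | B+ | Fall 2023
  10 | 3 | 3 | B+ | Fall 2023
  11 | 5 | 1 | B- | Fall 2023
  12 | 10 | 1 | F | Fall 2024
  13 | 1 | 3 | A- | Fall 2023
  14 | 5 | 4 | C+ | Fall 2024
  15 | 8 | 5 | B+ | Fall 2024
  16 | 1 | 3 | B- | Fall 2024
SELECT DISTINCT semester FROM enrollments

Execution result:
semester
Spring 2024
Fall 2024
Fall 2023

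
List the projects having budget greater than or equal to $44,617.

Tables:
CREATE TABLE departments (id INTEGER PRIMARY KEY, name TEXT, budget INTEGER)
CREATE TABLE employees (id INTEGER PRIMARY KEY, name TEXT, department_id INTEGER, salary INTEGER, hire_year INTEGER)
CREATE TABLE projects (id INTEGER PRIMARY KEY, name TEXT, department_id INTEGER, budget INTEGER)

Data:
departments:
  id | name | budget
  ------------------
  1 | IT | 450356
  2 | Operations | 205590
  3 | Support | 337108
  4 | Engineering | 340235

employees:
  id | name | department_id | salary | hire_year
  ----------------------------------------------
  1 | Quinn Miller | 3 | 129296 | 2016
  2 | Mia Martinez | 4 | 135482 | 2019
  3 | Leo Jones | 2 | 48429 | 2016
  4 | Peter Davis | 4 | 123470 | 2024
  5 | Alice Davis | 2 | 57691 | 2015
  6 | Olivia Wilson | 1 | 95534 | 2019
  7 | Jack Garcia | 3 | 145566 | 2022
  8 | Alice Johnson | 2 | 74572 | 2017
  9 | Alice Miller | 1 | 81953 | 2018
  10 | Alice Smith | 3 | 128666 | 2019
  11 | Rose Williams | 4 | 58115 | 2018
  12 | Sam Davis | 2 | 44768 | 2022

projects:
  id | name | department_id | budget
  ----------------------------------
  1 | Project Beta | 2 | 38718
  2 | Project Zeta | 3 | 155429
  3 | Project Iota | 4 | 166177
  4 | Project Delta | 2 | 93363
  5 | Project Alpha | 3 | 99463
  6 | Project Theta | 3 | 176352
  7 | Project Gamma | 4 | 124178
SELECT name, budget FROM projects WHERE budget >= 44617

Execution result:
name | budget
Project Zeta | 155429
Project Iota | 166177
Project Delta | 93363
Project Alpha | 99463
Project Theta | 176352
Project Gamma | 124178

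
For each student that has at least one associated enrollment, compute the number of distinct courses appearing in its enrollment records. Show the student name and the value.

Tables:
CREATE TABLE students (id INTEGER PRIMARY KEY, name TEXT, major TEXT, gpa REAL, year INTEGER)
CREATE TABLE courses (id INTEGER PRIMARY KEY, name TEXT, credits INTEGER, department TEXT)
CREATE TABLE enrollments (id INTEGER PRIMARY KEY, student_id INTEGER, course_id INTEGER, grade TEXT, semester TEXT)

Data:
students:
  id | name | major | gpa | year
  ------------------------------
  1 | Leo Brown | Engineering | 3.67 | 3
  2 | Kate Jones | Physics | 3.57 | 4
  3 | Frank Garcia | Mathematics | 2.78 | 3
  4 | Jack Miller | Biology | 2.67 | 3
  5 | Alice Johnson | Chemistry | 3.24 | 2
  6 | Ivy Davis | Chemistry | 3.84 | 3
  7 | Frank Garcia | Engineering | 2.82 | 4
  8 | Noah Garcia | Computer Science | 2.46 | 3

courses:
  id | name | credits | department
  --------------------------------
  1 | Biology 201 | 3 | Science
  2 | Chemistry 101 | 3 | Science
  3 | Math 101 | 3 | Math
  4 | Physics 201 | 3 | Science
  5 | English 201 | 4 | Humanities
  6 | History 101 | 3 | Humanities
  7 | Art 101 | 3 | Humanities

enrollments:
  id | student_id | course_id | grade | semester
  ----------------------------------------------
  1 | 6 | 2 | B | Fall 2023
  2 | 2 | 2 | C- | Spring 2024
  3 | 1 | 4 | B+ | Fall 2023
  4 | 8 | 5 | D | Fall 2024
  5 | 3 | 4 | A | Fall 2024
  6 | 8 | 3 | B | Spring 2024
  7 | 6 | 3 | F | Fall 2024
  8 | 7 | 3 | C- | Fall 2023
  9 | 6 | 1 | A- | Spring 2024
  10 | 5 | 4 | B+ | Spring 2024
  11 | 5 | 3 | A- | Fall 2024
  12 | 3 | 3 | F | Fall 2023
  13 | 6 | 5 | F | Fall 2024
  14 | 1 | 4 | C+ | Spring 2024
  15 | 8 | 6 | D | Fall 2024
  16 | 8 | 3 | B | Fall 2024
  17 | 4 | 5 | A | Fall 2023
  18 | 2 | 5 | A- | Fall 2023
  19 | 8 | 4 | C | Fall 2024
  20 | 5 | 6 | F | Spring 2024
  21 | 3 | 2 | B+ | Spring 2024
SELECT p.name, COUNT(DISTINCT c.course_id) AS distinct_course_count FROM enrollments c JOIN students p ON c.student_id = p.id GROUP BY p.id, p.name

Execution result:
name | distinct_course_count
Leo Brown | 1
Kate Jones | 2
Frank Garcia | 3
Jack Miller | 1
Alice Johnson | 3
Ivy Davis | 4
Frank Garcia | 1
Noah Garcia | 4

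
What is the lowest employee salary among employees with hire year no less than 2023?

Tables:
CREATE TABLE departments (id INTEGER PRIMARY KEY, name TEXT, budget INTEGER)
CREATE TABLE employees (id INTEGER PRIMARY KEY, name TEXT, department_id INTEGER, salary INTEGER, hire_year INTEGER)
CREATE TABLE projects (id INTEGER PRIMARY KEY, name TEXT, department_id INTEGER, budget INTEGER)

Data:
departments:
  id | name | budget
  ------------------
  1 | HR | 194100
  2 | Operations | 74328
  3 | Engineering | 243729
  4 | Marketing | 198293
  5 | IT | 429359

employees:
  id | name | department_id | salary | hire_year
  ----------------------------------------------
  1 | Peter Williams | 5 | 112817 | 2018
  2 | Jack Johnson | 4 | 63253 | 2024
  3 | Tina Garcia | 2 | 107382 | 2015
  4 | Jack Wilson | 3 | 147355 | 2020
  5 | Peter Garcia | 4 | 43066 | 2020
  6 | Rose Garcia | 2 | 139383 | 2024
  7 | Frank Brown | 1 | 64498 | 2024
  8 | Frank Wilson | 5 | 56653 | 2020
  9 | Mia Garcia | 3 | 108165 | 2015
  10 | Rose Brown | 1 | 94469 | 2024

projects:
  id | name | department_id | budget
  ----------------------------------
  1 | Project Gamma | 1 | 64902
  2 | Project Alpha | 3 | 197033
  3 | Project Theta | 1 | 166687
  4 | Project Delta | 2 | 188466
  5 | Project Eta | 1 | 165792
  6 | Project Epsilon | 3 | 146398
SELECT MIN(salary) FROM employees WHERE hire_year >= 2023

Execution result:
63253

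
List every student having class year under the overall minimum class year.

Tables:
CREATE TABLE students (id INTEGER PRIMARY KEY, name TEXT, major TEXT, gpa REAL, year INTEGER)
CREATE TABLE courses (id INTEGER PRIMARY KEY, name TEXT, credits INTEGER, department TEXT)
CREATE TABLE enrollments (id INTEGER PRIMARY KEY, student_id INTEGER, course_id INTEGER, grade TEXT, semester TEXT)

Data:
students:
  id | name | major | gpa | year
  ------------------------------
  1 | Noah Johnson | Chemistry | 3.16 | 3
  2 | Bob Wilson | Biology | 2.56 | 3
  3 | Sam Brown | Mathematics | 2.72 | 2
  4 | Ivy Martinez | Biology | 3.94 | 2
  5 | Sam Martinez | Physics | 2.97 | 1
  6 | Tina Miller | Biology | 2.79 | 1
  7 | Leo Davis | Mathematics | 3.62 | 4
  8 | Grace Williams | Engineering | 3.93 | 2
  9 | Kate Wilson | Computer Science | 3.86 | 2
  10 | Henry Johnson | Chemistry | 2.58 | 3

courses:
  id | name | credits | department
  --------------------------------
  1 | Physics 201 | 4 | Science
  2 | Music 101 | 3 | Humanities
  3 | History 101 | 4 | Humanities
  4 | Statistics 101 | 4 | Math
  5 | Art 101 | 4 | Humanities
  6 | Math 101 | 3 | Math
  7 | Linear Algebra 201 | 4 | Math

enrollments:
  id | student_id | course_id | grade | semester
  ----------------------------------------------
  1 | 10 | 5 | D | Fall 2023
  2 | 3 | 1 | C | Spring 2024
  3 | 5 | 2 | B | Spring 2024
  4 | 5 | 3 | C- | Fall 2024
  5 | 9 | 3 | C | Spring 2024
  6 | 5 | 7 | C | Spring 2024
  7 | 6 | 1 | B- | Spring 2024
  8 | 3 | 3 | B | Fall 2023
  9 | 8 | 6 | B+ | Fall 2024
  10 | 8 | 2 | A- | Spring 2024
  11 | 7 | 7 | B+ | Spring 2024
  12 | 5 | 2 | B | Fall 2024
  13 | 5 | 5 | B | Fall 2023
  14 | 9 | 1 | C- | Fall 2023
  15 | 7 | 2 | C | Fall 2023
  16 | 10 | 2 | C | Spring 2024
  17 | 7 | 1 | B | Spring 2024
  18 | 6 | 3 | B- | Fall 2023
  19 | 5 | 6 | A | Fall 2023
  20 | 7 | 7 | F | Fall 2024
SELECT name, year FROM students WHERE year < (SELECT MIN(year) FROM students)

Execution result:
(no rows)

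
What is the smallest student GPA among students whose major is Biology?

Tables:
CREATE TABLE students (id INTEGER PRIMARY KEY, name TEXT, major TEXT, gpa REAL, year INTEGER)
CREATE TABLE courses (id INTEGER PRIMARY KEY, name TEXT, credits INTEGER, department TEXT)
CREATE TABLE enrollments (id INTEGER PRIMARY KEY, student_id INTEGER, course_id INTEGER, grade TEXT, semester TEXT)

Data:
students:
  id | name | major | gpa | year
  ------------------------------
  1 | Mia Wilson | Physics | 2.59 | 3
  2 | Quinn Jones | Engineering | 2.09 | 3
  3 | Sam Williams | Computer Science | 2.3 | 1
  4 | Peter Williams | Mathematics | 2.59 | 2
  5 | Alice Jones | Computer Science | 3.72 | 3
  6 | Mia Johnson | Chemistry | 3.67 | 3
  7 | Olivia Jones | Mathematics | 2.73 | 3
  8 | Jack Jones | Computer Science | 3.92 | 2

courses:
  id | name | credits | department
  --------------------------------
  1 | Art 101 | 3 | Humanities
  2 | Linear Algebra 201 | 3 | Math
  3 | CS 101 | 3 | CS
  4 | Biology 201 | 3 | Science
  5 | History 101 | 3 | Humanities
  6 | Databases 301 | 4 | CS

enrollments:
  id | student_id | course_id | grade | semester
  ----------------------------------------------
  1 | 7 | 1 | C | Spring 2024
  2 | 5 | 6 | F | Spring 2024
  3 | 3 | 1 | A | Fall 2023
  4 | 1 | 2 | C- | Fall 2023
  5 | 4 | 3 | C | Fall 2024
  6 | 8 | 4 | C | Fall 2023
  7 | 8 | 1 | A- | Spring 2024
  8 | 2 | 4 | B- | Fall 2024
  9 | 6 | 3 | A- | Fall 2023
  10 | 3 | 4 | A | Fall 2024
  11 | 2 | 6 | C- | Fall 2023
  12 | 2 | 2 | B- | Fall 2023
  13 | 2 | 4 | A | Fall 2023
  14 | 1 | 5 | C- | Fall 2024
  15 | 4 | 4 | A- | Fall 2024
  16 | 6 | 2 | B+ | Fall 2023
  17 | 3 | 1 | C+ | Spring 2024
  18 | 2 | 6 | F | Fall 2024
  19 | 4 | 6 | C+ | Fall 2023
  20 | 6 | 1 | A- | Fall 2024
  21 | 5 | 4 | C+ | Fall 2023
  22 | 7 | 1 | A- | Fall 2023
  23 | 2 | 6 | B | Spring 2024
SELECT MIN(gpa) FROM students WHERE major = 'Biology'

Execution result:
NULL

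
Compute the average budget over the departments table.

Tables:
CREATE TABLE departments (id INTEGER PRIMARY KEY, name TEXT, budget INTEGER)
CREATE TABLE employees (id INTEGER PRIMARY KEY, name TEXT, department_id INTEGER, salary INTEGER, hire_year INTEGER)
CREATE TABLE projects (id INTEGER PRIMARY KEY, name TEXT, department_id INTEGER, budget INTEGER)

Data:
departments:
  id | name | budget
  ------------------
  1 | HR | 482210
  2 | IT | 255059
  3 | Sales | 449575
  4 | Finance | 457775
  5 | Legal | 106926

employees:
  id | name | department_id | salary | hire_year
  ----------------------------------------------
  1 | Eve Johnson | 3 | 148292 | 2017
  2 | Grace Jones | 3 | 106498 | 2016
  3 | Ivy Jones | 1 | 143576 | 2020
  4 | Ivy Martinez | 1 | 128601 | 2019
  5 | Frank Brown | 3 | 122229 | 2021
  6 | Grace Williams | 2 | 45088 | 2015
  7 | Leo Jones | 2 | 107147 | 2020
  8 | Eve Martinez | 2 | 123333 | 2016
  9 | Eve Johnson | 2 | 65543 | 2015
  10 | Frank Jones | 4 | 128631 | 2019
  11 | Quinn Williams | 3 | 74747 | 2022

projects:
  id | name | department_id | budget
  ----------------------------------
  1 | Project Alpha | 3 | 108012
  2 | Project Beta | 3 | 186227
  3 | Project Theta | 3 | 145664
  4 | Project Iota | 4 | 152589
SELECT AVG(budget) FROM departments

Execution result:
350309.00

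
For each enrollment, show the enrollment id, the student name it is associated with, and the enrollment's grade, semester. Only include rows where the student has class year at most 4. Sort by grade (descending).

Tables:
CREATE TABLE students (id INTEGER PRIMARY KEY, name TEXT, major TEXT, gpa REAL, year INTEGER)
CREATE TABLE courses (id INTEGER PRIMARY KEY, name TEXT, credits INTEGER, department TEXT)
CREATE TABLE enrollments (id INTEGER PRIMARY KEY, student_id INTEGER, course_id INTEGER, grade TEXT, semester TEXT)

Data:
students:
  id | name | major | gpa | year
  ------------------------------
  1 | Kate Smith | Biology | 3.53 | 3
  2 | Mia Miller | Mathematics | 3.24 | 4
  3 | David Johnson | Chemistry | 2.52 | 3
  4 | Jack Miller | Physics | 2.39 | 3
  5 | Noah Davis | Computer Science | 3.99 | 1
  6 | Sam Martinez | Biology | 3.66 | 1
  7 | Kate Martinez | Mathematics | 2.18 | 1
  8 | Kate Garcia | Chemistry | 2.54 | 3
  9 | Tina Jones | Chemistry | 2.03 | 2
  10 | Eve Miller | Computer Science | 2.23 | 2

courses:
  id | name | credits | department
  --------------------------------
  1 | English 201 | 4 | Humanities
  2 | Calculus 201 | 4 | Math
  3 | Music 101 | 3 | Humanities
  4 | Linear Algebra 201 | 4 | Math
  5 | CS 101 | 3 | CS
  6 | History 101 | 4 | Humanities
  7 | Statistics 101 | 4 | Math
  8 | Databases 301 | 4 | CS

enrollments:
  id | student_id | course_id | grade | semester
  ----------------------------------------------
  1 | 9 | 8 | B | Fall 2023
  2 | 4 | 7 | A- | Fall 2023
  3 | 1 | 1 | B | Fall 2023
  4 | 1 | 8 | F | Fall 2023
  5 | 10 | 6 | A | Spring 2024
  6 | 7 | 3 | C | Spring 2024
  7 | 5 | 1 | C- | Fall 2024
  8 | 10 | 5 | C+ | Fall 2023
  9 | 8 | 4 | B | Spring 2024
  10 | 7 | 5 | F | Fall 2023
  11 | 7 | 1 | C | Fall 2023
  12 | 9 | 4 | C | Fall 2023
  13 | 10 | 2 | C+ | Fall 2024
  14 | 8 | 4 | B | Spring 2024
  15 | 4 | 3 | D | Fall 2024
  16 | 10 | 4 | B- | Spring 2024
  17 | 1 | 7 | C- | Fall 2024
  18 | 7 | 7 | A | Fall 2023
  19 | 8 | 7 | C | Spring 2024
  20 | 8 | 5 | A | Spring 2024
SELECT c.id, p.name AS student, c.grade, c.semester FROM enrollments c JOIN students p ON c.student_id = p.id WHERE p.year <= 4 ORDER BY c.grade DESC

Execution result:
id | student | grade | semester
4 | Kate Smith | F | Fall 2023
10 | Kate Martinez | F | Fall 2023
15 | Jack Miller | D | Fall 2024
7 | Noah Davis | C- | Fall 2024
17 | Kate Smith | C- | Fall 2024
8 | Eve Miller | C+ | Fall 2023
13 | Eve Miller | C+ | Fall 2024
6 | Kate Martinez | C | Spring 2024
11 | Kate Martinez | C | Fall 2023
12 | Tina Jones | C | Fall 2023
19 | Kate Garcia | C | Spring 2024
16 | Eve Miller | B- | Spring 2024
1 | Tina Jones | B | Fall 2023
3 | Kate Smith | B | Fall 2023
9 | Kate Garcia | B | Spring 2024
14 | Kate Garcia | B | Spring 2024
2 | Jack Miller | A- | Fall 2023
5 | Eve Miller | A | Spring 2024
18 | Kate Martinez | A | Fall 2023
20 | Kate Garcia | A | Spring 2024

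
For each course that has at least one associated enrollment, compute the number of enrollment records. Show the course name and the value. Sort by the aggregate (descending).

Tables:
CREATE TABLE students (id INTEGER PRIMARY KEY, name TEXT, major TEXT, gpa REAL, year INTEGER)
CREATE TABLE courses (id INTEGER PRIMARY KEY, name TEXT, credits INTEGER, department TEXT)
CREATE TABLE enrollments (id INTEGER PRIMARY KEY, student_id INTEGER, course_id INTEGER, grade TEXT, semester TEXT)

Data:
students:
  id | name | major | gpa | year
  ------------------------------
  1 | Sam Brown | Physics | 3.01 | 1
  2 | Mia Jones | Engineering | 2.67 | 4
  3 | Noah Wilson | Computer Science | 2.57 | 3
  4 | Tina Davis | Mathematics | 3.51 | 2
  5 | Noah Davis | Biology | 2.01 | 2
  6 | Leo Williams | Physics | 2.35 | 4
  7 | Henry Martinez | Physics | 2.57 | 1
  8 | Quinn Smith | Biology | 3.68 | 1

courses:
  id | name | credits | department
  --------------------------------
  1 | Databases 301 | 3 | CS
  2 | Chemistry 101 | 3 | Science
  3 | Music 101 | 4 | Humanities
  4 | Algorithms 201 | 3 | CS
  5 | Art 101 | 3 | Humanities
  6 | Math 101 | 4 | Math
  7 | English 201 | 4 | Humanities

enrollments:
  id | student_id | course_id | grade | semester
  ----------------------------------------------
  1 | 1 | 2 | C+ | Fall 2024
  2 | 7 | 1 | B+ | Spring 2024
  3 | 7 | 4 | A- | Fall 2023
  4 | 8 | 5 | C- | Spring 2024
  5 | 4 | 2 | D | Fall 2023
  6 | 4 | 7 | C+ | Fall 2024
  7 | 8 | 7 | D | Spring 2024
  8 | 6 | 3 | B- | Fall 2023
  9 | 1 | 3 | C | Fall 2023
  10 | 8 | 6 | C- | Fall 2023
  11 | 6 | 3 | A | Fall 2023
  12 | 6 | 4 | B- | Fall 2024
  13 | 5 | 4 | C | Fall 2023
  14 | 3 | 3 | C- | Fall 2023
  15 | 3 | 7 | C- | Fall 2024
SELECT p.name, COUNT(*) AS n FROM enrollments c JOIN courses p ON c.course_id = p.id GROUP BY p.id, p.name ORDER BY n DESC

Execution result:
name | n
Music 101 | 4
Algorithms 201 | 3
English 201 | 3
Chemistry 101 | 2
Databases 301 | 1
Art 101 | 1
Math 101 | 1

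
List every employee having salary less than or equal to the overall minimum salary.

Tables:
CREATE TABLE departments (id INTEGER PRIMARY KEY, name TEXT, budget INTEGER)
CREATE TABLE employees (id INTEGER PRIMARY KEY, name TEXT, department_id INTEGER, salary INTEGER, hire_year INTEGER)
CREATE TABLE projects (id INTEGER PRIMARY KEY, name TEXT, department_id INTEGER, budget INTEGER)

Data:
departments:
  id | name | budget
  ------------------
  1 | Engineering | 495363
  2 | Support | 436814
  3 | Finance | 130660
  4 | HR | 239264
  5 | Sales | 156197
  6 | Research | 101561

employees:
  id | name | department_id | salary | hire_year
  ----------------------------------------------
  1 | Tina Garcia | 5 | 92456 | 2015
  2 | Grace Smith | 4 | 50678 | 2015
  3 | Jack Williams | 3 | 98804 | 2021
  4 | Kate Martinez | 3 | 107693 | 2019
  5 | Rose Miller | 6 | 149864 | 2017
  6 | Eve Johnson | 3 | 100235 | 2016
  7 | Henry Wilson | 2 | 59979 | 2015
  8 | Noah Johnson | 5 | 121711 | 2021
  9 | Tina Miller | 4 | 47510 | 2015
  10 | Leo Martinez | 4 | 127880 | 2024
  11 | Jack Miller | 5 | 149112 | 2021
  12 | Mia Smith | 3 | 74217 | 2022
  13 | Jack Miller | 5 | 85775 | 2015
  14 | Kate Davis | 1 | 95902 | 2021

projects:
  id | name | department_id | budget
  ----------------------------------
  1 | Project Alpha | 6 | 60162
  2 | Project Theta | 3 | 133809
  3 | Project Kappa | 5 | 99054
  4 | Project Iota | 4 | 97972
SELECT name, salary FROM employees WHERE salary <= (SELECT MIN(salary) FROM employees)

Execution result:
name | salary
Tina Miller | 47510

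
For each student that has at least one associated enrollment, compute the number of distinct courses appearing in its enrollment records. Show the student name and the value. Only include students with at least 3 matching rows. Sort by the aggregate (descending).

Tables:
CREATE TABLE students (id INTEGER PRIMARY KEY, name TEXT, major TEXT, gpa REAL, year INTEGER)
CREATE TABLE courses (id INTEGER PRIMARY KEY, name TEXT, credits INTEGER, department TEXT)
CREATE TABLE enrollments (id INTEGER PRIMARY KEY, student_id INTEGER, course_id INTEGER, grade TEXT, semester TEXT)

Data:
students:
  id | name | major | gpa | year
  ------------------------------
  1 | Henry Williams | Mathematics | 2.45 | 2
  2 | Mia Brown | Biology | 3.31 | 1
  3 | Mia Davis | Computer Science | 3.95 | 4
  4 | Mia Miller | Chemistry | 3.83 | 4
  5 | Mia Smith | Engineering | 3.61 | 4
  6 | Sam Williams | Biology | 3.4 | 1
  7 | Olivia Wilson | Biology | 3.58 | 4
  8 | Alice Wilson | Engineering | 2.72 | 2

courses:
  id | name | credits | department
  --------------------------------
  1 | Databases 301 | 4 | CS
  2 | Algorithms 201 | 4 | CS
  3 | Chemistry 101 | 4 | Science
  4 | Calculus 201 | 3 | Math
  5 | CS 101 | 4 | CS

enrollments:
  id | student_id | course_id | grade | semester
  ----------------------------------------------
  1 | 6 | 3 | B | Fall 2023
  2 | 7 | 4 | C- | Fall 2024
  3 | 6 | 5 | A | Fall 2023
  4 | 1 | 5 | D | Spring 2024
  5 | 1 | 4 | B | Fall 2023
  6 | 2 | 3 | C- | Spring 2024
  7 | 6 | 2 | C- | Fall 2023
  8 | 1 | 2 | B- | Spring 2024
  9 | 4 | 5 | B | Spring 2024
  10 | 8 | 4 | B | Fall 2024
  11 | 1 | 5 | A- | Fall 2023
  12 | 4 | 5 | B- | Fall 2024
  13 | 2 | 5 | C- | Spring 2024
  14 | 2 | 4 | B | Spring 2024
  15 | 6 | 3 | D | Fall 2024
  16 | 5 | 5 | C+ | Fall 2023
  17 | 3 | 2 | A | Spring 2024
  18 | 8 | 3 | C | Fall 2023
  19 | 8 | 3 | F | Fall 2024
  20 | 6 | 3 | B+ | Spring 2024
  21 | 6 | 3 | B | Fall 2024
SELECT p.name, COUNT(DISTINCT c.course_id) AS distinct_course_count FROM enrollments c JOIN students p ON c.student_id = p.id GROUP BY p.id, p.name HAVING COUNT(*) >= 3 ORDER BY distinct_course_count DESC

Execution result:
name | distinct_course_count
Henry Williams | 3
Mia Brown | 3
Sam Williams | 3
Alice Wilson | 2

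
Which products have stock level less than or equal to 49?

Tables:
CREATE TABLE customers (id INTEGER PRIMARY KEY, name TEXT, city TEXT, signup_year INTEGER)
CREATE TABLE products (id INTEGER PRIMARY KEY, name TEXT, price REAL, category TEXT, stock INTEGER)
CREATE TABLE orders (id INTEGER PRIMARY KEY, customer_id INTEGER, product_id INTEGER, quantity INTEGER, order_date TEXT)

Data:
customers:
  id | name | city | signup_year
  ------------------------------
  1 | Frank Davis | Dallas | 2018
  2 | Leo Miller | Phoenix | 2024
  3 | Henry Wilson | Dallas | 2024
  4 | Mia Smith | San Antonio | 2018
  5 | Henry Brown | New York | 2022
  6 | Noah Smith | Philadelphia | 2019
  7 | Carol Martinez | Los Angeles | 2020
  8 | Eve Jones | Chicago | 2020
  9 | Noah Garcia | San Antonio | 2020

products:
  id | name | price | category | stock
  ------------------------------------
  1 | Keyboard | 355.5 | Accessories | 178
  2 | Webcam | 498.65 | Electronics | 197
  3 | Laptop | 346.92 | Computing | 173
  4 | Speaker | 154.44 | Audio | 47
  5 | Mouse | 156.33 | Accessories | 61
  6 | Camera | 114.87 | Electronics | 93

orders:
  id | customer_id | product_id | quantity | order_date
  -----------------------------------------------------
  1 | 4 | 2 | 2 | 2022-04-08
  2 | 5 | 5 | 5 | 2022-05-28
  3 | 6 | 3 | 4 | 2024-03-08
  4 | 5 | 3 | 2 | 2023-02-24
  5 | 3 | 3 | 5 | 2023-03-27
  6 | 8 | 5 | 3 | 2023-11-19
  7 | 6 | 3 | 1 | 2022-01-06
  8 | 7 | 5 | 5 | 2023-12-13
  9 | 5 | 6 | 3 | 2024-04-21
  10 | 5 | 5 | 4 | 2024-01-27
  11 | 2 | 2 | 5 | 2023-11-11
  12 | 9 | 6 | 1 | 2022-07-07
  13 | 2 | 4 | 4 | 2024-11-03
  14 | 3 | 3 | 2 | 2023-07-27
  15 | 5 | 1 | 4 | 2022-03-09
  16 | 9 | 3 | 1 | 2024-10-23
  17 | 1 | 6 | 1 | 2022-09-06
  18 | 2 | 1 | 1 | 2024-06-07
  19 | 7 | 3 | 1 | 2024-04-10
SELECT name, stock FROM products WHERE stock <= 49

Execution result:
name | stock
Speaker | 47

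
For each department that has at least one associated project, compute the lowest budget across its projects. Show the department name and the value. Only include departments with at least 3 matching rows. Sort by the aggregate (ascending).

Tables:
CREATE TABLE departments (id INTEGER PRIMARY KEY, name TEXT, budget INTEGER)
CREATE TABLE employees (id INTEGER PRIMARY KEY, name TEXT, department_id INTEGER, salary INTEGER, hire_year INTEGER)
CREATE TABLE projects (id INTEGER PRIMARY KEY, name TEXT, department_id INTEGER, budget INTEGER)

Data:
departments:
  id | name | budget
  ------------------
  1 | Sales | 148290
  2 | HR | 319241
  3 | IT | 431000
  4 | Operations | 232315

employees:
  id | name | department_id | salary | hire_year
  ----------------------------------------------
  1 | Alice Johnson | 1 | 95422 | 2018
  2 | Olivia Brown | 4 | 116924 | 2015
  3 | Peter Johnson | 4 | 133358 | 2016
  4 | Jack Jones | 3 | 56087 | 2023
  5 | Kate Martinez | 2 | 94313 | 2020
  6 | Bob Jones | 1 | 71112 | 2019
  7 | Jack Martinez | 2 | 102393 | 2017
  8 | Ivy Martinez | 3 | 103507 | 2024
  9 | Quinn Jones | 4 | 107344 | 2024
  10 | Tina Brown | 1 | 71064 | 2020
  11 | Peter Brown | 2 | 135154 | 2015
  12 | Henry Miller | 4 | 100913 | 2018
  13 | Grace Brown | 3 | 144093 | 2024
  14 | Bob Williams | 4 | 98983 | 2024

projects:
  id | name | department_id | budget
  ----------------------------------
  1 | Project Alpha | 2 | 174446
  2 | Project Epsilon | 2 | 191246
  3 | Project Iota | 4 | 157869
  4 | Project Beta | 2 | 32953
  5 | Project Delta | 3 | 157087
SELECT p.name, MIN(c.budget) AS min_budget FROM projects c JOIN departments p ON c.department_id = p.id GROUP BY p.id, p.name HAVING COUNT(*) >= 3 ORDER BY min_budget ASC

Execution result:
name | min_budget
HR | 32953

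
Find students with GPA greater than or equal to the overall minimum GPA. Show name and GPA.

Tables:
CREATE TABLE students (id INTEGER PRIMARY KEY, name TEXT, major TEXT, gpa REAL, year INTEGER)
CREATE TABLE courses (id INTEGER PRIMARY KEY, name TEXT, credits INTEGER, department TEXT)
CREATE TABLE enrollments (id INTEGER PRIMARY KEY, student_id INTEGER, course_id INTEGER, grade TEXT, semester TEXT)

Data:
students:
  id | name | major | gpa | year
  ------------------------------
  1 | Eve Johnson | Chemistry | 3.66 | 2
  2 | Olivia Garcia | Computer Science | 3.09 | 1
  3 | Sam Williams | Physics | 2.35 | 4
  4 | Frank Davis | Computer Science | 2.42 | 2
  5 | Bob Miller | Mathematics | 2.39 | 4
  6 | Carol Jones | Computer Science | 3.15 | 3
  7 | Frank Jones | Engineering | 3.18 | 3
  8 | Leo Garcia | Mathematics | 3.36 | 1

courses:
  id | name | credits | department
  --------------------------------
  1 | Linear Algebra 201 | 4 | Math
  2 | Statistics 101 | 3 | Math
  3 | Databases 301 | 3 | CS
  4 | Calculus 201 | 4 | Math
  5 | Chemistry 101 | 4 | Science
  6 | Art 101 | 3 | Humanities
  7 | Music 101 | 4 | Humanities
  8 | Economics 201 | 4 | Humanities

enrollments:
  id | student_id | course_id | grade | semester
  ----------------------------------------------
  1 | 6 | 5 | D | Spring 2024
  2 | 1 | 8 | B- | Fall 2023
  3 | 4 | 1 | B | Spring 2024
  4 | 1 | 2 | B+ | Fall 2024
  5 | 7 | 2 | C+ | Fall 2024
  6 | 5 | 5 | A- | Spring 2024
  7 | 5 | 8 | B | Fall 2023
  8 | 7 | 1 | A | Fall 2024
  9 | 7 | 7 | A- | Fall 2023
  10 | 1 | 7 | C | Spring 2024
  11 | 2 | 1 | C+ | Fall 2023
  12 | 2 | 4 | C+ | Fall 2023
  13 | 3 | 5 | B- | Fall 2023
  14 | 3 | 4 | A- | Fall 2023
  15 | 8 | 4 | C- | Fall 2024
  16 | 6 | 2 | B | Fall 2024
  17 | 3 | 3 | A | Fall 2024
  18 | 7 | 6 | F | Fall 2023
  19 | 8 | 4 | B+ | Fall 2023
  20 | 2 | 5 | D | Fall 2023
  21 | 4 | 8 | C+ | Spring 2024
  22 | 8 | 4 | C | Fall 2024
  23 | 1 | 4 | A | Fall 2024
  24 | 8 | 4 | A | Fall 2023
SELECT name, gpa FROM students WHERE gpa >= (SELECT MIN(gpa) FROM students)

Execution result:
name | gpa
Eve Johnson | 3.66
Olivia Garcia | 3.09
Sam Williams | 2.35
Frank Davis | 2.42
Bob Miller | 2.39
Carol Jones | 3.15
Frank Jones | 3.18
Leo Garcia | 3.36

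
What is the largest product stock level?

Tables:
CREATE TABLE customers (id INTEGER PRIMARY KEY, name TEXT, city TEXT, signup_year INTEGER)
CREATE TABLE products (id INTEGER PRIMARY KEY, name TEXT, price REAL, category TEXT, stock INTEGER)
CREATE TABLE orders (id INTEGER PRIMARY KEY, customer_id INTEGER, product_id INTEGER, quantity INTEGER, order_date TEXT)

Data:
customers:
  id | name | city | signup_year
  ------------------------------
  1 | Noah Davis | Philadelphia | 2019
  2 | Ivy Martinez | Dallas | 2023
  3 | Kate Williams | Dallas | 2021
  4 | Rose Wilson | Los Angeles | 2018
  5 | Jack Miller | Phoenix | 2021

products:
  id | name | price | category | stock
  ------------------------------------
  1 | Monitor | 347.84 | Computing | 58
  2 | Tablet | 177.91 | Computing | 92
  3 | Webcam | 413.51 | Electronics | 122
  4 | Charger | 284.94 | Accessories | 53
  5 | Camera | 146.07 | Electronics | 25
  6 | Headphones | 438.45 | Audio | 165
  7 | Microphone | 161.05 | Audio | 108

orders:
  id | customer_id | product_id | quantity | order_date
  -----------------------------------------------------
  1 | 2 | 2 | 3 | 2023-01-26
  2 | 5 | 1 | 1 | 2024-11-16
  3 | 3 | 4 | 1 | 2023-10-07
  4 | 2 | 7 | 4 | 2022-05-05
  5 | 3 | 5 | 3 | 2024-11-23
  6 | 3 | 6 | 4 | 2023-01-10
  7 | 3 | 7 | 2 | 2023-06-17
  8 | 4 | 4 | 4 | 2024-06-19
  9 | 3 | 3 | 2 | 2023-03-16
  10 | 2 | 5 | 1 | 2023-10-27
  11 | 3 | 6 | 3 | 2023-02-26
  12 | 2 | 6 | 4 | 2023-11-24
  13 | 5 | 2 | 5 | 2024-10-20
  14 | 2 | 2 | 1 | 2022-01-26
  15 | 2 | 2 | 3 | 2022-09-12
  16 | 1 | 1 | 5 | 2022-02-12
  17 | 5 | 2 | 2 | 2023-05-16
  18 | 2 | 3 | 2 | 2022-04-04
SELECT MAX(stock) FROM products

Execution result:
165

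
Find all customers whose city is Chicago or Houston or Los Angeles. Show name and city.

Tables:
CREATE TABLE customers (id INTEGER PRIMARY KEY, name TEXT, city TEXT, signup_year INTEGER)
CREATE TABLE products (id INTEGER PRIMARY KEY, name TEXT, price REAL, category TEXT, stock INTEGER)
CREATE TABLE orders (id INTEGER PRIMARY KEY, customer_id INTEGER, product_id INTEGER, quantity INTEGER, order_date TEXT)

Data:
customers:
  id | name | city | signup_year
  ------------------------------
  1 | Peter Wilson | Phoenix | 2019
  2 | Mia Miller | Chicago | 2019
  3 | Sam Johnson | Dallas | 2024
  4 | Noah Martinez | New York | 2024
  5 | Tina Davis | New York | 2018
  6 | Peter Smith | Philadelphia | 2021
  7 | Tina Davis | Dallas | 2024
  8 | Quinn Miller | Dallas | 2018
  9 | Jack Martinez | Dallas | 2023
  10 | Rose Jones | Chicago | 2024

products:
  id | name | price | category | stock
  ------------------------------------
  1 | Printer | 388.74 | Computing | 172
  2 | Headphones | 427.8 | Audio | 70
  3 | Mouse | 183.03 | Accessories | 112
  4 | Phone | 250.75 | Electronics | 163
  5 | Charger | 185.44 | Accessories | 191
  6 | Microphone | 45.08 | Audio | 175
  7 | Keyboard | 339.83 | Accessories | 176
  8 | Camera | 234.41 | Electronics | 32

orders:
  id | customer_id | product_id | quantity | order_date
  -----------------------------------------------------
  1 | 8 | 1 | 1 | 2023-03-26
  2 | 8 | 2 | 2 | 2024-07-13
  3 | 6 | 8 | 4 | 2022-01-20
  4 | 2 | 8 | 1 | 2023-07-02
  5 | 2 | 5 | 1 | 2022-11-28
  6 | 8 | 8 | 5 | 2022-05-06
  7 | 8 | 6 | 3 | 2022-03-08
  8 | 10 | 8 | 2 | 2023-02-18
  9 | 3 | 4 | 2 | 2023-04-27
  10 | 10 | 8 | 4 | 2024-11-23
SELECT name, city FROM customers WHERE city IN ('Chicago', 'Houston', 'Los Angeles')

Execution result:
name | city
Mia Miller | Chicago
Rose Jones | Chicago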